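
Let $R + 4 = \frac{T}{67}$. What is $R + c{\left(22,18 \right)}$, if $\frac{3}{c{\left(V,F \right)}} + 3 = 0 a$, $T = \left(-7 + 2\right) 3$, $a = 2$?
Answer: $- \frac{350}{67} \approx -5.2239$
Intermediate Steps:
$T = -15$ ($T = \left(-5\right) 3 = -15$)
$c{\left(V,F \right)} = -1$ ($c{\left(V,F \right)} = \frac{3}{-3 + 0 \cdot 2} = \frac{3}{-3 + 0} = \frac{3}{-3} = 3 \left(- \frac{1}{3}\right) = -1$)
$R = - \frac{283}{67}$ ($R = -4 - \frac{15}{67} = - \frac{283}{67} \approx -4.2239$)
$R + c{\left(22,18 \right)} = - \frac{283}{67} - 1 = - \frac{350}{67}$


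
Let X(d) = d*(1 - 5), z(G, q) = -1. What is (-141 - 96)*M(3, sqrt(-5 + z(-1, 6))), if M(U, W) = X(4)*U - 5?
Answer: 12561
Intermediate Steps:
X(d) = -4*d (X(d) = d*(-4) = -4*d)
M(U, W) = -5 - 16*U (M(U, W) = (-4*4)*U - 5 = -16*U - 5 = -5 - 16*U)
(-141 - 96)*M(3, sqrt(-5 + z(-1, 6))) = (-141 - 96)*(-5 - 16*3) = -237*(-5 - 48) = -237*(-53) = 12561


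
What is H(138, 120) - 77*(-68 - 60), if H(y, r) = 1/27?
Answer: 266113/27 ≈ 9856.0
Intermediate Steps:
H(y, r) = 1/27
H(138, 120) - 77*(-68 - 60) = 1/27 - 77*(-68 - 60) = 1/27 - 77*(-128) = 1/27 - 1*(-9856) = 1/27 + 9856 = 266113/27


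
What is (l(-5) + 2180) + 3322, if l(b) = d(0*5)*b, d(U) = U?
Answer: 5502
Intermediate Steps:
l(b) = 0 (l(b) = (0*5)*b = 0*b = 0)
(l(-5) + 2180) + 3322 = (0 + 2180) + 3322 = 2180 + 3322 = 5502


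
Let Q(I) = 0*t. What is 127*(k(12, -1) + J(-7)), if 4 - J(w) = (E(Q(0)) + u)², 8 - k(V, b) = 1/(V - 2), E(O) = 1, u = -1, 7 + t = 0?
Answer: 15113/10 ≈ 1511.3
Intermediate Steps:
t = -7 (t = -7 + 0 = -7)
Q(I) = 0 (Q(I) = 0*(-7) = 0)
k(V, b) = 8 - 1/(-2 + V) (k(V, b) = 8 - 1/(V - 2) = 8 - 1/(-2 + V))
J(w) = 4 (J(w) = 4 - (1 - 1)² = 4 - 1*0² = 4 - 1*0 = 4 + 0 = 4)
127*(k(12, -1) + J(-7)) = 127*((-17 + 8*12)/(-2 + 12) + 4) = 127*((-17 + 96)/10 + 4) = 127*((⅒)*79 + 4) = 127*(79/10 + 4) = 127*(119/10) = 15113/10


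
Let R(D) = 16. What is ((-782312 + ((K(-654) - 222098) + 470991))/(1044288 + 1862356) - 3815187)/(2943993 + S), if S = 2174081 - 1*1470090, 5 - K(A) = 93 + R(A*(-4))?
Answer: -11089390935951/10603390805696 ≈ -1.0458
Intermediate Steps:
K(A) = -104 (K(A) = 5 - (93 + 16) = 5 - 1*109 = 5 - 109 = -104)
S = 703991 (S = 2174081 - 1470090 = 703991)
((-782312 + ((K(-654) - 222098) + 470991))/(1044288 + 1862356) - 3815187)/(2943993 + S) = ((-782312 + ((-104 - 222098) + 470991))/(1044288 + 1862356) - 3815187)/(2943993 + 703991) = ((-782312 + (-222202 + 470991))/2906644 - 3815187)/3647984 = ((-782312 + 248789)*(1/2906644) - 3815187)*(1/3647984) = (-533523*1/2906644 - 3815187)*(1/3647984) = (-533523/2906644 - 3815187)*(1/3647984) = -11089390935951/2906644*1/3647984 = -11089390935951/10603390805696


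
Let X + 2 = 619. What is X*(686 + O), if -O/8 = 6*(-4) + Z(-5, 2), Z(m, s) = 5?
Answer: 517046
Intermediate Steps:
X = 617 (X = -2 + 619 = 617)
O = 152 (O = -8*(6*(-4) + 5) = -8*(-24 + 5) = -8*(-19) = 152)
X*(686 + O) = 617*(686 + 152) = 617*838 = 517046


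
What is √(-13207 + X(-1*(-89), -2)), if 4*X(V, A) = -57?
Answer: I*√52885/2 ≈ 114.98*I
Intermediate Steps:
X(V, A) = -57/4 (X(V, A) = (¼)*(-57) = -57/4)
√(-13207 + X(-1*(-89), -2)) = √(-13207 - 57/4) = √(-52885/4) = I*√52885/2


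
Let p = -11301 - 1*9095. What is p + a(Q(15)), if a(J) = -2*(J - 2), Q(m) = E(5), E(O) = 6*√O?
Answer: -20392 - 12*√5 ≈ -20419.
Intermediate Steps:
Q(m) = 6*√5
a(J) = 4 - 2*J (a(J) = -2*(-2 + J) = 4 - 2*J)
p = -20396 (p = -11301 - 9095 = -20396)
p + a(Q(15)) = -20396 + (4 - 12*√5) = -20392 - 12*√5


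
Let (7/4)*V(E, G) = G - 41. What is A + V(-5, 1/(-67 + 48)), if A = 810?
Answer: 104610/133 ≈ 786.54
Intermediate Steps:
V(E, G) = -164/7 + 4*G/7 (V(E, G) = 4*(G - 41)/7 = 4*(-41 + G)/7 = -164/7 + 4*G/7)
A + V(-5, 1/(-67 + 48)) = 810 + (-164/7 + 4/(7*(-67 + 48))) = 810 + (-164/7 + (4/7)/(-19)) = 810 + (-164/7 + (4/7)*(-1/19)) = 810 + (-164/7 - 4/133) = 810 - 3120/133 = 104610/133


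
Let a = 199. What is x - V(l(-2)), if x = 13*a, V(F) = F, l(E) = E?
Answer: 2589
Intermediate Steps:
x = 2587 (x = 13*199 = 2587)
x - V(l(-2)) = 2587 - 1*(-2) = 2587 + 2 = 2589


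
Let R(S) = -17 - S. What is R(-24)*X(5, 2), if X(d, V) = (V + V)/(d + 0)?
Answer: 28/5 ≈ 5.6000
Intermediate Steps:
X(d, V) = 2*V/d (X(d, V) = (2*V)/d = 2*V/d)
R(-24)*X(5, 2) = (-17 - 1*(-24))*(2*2/5) = (-17 + 24)*(2*2*(⅕)) = 7*(⅘) = 28/5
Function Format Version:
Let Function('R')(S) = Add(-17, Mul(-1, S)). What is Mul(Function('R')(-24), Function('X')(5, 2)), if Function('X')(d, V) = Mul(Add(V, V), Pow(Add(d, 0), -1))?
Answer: Rational(28, 5) ≈ 5.6000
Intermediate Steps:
Function('X')(d, V) = Mul(2, V, Pow(d, -1)) (Function('X')(d, V) = Mul(Mul(2, V), Pow(d, -1)) = Mul(2, V, Pow(d, -1)))
Mul(Function('R')(-24), Function('X')(5, 2)) = Mul(Add(-17, Mul(-1, -24)), Mul(2, 2, Pow(5, -1))) = Mul(Add(-17, 24), Mul(2, 2, Rational(1, 5))) = Mul(7, Rational(4, 5)) = Rational(28, 5)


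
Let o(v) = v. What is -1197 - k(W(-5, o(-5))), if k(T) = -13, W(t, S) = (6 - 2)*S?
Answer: -1184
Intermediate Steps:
W(t, S) = 4*S
-1197 - k(W(-5, o(-5))) = -1197 - 1*(-13) = -1197 + 13 = -1184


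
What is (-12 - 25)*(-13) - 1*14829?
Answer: -14348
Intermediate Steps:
(-12 - 25)*(-13) - 1*14829 = -37*(-13) - 14829 = 481 - 14829 = -14348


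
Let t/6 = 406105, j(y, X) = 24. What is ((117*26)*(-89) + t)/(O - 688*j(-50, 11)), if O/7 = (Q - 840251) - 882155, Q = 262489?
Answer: -721964/3411977 ≈ -0.21160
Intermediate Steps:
t = 2436630 (t = 6*406105 = 2436630)
O = -10219419 (O = 7*((262489 - 840251) - 882155) = 7*(-577762 - 882155) = 7*(-1459917) = -10219419)
((117*26)*(-89) + t)/(O - 688*j(-50, 11)) = ((117*26)*(-89) + 2436630)/(-10219419 - 688*24) = (3042*(-89) + 2436630)/(-10219419 - 16512) = (-270738 + 2436630)/(-10235931) = 2165892*(-1/10235931) = -721964/3411977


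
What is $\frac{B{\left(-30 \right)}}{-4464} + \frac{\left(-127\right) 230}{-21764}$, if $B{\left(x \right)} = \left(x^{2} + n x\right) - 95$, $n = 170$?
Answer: $\frac{55967455}{24288624} \approx 2.3043$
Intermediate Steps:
$B{\left(x \right)} = -95 + x^{2} + 170 x$ ($B{\left(x \right)} = \left(x^{2} + 170 x\right) - 95 = -95 + x^{2} + 170 x$)
$\frac{B{\left(-30 \right)}}{-4464} + \frac{\left(-127\right) 230}{-21764} = \frac{-95 + \left(-30\right)^{2} + 170 \left(-30\right)}{-4464} + \frac{\left(-127\right) 230}{-21764} = \left(-95 + 900 - 5100\right) \left(- \frac{1}{4464}\right) - - \frac{14605}{10882} = \left(-4295\right) \left(- \frac{1}{4464}\right) + \frac{14605}{10882} = \frac{4295}{4464} + \frac{14605}{10882} = \frac{55967455}{24288624}$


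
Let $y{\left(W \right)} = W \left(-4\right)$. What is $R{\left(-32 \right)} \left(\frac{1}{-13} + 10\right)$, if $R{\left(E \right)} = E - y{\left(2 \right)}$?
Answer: $- \frac{3096}{13} \approx -238.15$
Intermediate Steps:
$y{\left(W \right)} = - 4 W$
$R{\left(E \right)} = 8 + E$ ($R{\left(E \right)} = E - \left(-4\right) 2 = E - -8 = E + 8 = 8 + E$)
$R{\left(-32 \right)} \left(\frac{1}{-13} + 10\right) = \left(8 - 32\right) \left(\frac{1}{-13} + 10\right) = - 24 \left(- \frac{1}{13} + 10\right) = \left(-24\right) \frac{129}{13} = - \frac{3096}{13}$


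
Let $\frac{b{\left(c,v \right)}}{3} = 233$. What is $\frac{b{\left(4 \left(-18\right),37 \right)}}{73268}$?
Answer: $\frac{699}{73268} \approx 0.0095403$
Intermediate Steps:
$b{\left(c,v \right)} = 699$ ($b{\left(c,v \right)} = 3 \cdot 233 = 699$)
$\frac{b{\left(4 \left(-18\right),37 \right)}}{73268} = \frac{699}{73268}$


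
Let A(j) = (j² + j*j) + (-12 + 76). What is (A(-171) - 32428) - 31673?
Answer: -5555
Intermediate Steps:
A(j) = 64 + 2*j² (A(j) = (j² + j²) + 64 = 2*j² + 64 = 64 + 2*j²)
(A(-171) - 32428) - 31673 = ((64 + 2*(-171)²) - 32428) - 31673 = ((64 + 2*29241) - 32428) - 31673 = ((64 + 58482) - 32428) - 31673 = (58546 - 32428) - 31673 = 26118 - 31673 = -5555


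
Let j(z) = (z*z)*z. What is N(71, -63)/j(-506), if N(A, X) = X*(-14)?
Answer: -441/64777108 ≈ -6.8080e-6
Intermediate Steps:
j(z) = z³ (j(z) = z²*z = z³)
N(A, X) = -14*X
N(71, -63)/j(-506) = (-14*(-63))/((-506)³) = 882/(-129554216) = 882*(-1/129554216) = -441/64777108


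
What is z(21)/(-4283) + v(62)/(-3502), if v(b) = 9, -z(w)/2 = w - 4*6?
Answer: -59559/14999066 ≈ -0.0039708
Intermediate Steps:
z(w) = 48 - 2*w (z(w) = -2*(w - 4*6) = -2*(w - 24) = -2*(-24 + w) = 48 - 2*w)
z(21)/(-4283) + v(62)/(-3502) = (48 - 2*21)/(-4283) + 9/(-3502) = (48 - 42)*(-1/4283) + 9*(-1/3502) = 6*(-1/4283) - 9/3502 = -6/4283 - 9/3502 = -59559/14999066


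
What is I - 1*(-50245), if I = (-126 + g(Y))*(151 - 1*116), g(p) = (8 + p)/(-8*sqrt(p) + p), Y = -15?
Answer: 3621210/79 - 392*I*sqrt(15)/237 ≈ 45838.0 - 6.4059*I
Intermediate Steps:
g(p) = (8 + p)/(p - 8*sqrt(p))
I = -4410 - 245/(-15 - 8*I*sqrt(15)) (I = (-126 + (8 - 15)/(-15 - 8*I*sqrt(15)))*(151 - 1*116) = (-126 - 7/(-15 - 8*I*sqrt(15)))*(151 - 116) = (-126 - 7/(-15 - 8*I*sqrt(15)))*35 = -4410 - 245/(-15 - 8*I*sqrt(15)) ≈ -4406.9 - 6.4059*I)
I - 1*(-50245) = 245*(-144*sqrt(15) + 269*I)/(-15*I + 8*sqrt(15)) - 1*(-50245) = 245*(-144*sqrt(15) + 269*I)/(-15*I + 8*sqrt(15)) + 50245 = 50245 + 245*(-144*sqrt(15) + 269*I)/(-15*I + 8*sqrt(15))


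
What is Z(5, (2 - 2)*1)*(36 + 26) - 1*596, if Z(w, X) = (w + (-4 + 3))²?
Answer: 396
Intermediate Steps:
Z(w, X) = (-1 + w)² (Z(w, X) = (w - 1)² = (-1 + w)²)
Z(5, (2 - 2)*1)*(36 + 26) - 1*596 = (-1 + 5)²*(36 + 26) - 1*596 = 4²*62 - 596 = 16*62 - 596 = 992 - 596 = 396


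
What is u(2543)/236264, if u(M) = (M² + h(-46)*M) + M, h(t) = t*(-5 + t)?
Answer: 6217635/118132 ≈ 52.633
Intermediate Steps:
u(M) = M² + 2347*M (u(M) = (M² + (-46*(-5 - 46))*M) + M = (M² + (-46*(-51))*M) + M = (M² + 2346*M) + M = M² + 2347*M)
u(2543)/236264 = (2543*(2347 + 2543))/236264 = (2543*4890)*(1/236264) = 12435270*(1/236264) = 6217635/118132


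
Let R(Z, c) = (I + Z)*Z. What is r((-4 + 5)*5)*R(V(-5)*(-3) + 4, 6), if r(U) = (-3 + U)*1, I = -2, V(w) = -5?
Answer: 646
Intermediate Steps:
R(Z, c) = Z*(-2 + Z) (R(Z, c) = (-2 + Z)*Z = Z*(-2 + Z))
r(U) = -3 + U
r((-4 + 5)*5)*R(V(-5)*(-3) + 4, 6) = (-3 + (-4 + 5)*5)*((-5*(-3) + 4)*(-2 + (-5*(-3) + 4))) = (-3 + 1*5)*((15 + 4)*(-2 + (15 + 4))) = (-3 + 5)*(19*(-2 + 19)) = 2*(19*17) = 2*323 = 646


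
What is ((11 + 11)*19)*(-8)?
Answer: -3344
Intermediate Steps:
((11 + 11)*19)*(-8) = (22*19)*(-8) = 418*(-8) = -3344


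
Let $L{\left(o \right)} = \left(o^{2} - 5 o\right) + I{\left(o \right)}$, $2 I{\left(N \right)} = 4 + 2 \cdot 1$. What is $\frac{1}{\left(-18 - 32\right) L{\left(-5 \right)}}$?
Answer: $- \frac{1}{2650} \approx -0.00037736$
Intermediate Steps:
$I{\left(N \right)} = 3$ ($I{\left(N \right)} = \frac{4 + 2 \cdot 1}{2} = \frac{4 + 2}{2} = \frac{1}{2} \cdot 6 = 3$)
$L{\left(o \right)} = 3 + o^{2} - 5 o$ ($L{\left(o \right)} = \left(o^{2} - 5 o\right) + 3 = 3 + o^{2} - 5 o$)
$\frac{1}{\left(-18 - 32\right) L{\left(-5 \right)}} = \frac{1}{\left(-18 - 32\right) \left(3 + \left(-5\right)^{2} - -25\right)} = \frac{1}{\left(-50\right) \left(3 + 25 + 25\right)} = \frac{1}{\left(-50\right) 53} = \frac{1}{-2650} = - \frac{1}{2650}$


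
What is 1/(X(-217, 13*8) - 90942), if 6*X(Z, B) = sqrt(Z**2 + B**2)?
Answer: -3273912/297736047199 - 6*sqrt(57905)/297736047199 ≈ -1.1001e-5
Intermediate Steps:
X(Z, B) = sqrt(B**2 + Z**2)/6 (X(Z, B) = sqrt(Z**2 + B**2)/6 = sqrt(B**2 + Z**2)/6)
1/(X(-217, 13*8) - 90942) = 1/(sqrt((13*8)**2 + (-217)**2)/6 - 90942) = 1/(sqrt(104**2 + 47089)/6 - 90942) = 1/(sqrt(10816 + 47089)/6 - 90942) = 1/(sqrt(57905)/6 - 90942) = 1/(-90942 + sqrt(57905)/6)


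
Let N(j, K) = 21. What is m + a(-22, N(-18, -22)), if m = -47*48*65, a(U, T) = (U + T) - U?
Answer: -146619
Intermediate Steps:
a(U, T) = T (a(U, T) = (T + U) - U = T)
m = -146640 (m = -2256*65 = -146640)
m + a(-22, N(-18, -22)) = -146640 + 21 = -146619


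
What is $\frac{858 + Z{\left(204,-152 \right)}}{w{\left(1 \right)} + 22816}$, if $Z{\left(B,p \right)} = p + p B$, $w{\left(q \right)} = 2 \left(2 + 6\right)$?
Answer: $- \frac{15151}{11416} \approx -1.3272$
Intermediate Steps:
$w{\left(q \right)} = 16$ ($w{\left(q \right)} = 2 \cdot 8 = 16$)
$Z{\left(B,p \right)} = p + B p$
$\frac{858 + Z{\left(204,-152 \right)}}{w{\left(1 \right)} + 22816} = \frac{858 - 152 \left(1 + 204\right)}{16 + 22816} = \frac{858 - 31160}{22832} = \left(858 - 31160\right) \frac{1}{22832} = \left(-30302\right) \frac{1}{22832} = - \frac{15151}{11416}$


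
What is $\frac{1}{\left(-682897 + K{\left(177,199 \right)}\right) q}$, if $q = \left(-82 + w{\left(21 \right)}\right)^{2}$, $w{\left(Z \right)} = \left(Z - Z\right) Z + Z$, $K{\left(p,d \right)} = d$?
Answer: $- \frac{1}{2540319258} \approx -3.9365 \cdot 10^{-10}$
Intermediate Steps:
$w{\left(Z \right)} = Z$ ($w{\left(Z \right)} = 0 Z + Z = 0 + Z = Z$)
$q = 3721$ ($q = \left(-82 + 21\right)^{2} = \left(-61\right)^{2} = 3721$)
$\frac{1}{\left(-682897 + K{\left(177,199 \right)}\right) q} = \frac{1}{\left(-682897 + 199\right) 3721} = \frac{1}{-682698} \cdot \frac{1}{3721} = \left(- \frac{1}{682698}\right) \frac{1}{3721} = - \frac{1}{2540319258}$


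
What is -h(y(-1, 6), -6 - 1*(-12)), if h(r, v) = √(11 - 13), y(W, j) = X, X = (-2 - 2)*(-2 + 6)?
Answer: -I*√2 ≈ -1.4142*I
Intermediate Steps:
X = -16 (X = -4*4 = -16)
y(W, j) = -16
h(r, v) = I*√2 (h(r, v) = √(-2) = I*√2)
-h(y(-1, 6), -6 - 1*(-12)) = -I*√2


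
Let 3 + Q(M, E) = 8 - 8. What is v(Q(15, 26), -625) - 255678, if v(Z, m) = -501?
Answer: -256179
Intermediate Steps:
Q(M, E) = -3 (Q(M, E) = -3 + (8 - 8) = -3 + 0 = -3)
v(Q(15, 26), -625) - 255678 = -501 - 255678 = -256179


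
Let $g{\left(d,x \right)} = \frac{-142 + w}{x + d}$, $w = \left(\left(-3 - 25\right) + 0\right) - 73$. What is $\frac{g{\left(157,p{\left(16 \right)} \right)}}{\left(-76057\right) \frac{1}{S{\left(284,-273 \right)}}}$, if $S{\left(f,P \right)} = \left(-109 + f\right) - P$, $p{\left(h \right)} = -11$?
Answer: $\frac{54432}{5552161} \approx 0.0098037$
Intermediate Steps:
$w = -101$ ($w = \left(-28 + 0\right) - 73 = -28 - 73 = -101$)
$S{\left(f,P \right)} = -109 + f - P$
$g{\left(d,x \right)} = - \frac{243}{d + x}$ ($g{\left(d,x \right)} = \frac{-142 - 101}{x + d} = - \frac{243}{d + x}$)
$\frac{g{\left(157,p{\left(16 \right)} \right)}}{\left(-76057\right) \frac{1}{S{\left(284,-273 \right)}}} = \frac{\left(-243\right) \frac{1}{157 - 11}}{\left(-76057\right) \frac{1}{-109 + 284 - -273}} = \frac{\left(-243\right) \frac{1}{146}}{\left(-76057\right) \frac{1}{-109 + 284 + 273}} = \frac{\left(-243\right) \frac{1}{146}}{\left(-76057\right) \frac{1}{448}} = - \frac{243}{146 \left(\left(-76057\right) \frac{1}{448}\right)} = - \frac{243}{146 \left(- \frac{76057}{448}\right)} = \left(- \frac{243}{146}\right) \left(- \frac{448}{76057}\right) = \frac{54432}{5552161}$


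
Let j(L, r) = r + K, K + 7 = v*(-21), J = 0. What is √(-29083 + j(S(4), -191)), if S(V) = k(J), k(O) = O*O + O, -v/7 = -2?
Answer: 65*I*√7 ≈ 171.97*I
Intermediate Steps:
v = 14 (v = -7*(-2) = 14)
k(O) = O + O² (k(O) = O² + O = O + O²)
S(V) = 0 (S(V) = 0*(1 + 0) = 0*1 = 0)
K = -301 (K = -7 + 14*(-21) = -7 - 294 = -301)
j(L, r) = -301 + r (j(L, r) = r - 301 = -301 + r)
√(-29083 + j(S(4), -191)) = √(-29083 + (-301 - 191)) = √(-29083 - 492) = √(-29575) = 65*I*√7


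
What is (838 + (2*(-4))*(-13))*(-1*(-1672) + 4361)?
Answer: 5683086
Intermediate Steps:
(838 + (2*(-4))*(-13))*(-1*(-1672) + 4361) = (838 - 8*(-13))*(1672 + 4361) = (838 + 104)*6033 = 942*6033 = 5683086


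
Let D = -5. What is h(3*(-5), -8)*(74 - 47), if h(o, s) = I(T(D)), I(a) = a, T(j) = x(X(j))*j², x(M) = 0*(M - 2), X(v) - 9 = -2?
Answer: 0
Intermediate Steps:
X(v) = 7 (X(v) = 9 - 2 = 7)
x(M) = 0 (x(M) = 0*(-2 + M) = 0)
T(j) = 0 (T(j) = 0*j² = 0)
h(o, s) = 0
h(3*(-5), -8)*(74 - 47) = 0*(74 - 47) = 0*27 = 0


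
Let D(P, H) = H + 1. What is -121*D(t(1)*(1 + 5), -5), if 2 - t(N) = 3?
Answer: 484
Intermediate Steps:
t(N) = -1 (t(N) = 2 - 1*3 = 2 - 3 = -1)
D(P, H) = 1 + H
-121*D(t(1)*(1 + 5), -5) = -121*(1 - 5) = -121*(-4) = 484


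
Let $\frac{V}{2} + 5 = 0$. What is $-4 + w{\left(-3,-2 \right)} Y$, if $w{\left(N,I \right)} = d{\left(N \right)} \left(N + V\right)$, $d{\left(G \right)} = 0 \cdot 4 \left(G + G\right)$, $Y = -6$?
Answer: $-4$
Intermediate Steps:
$d{\left(G \right)} = 0$ ($d{\left(G \right)} = 0 \cdot 2 G = 0$)
$V = -10$ ($V = -10 + 2 \cdot 0 = -10 + 0 = -10$)
$w{\left(N,I \right)} = 0$ ($w{\left(N,I \right)} = 0 \left(N - 10\right) = 0 \left(-10 + N\right) = 0$)
$-4 + w{\left(-3,-2 \right)} Y = -4 + 0 \left(-6\right) = -4 + 0 = -4$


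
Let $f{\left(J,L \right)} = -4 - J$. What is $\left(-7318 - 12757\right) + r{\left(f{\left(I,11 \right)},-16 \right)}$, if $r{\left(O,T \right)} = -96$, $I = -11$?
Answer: $-20171$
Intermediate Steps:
$\left(-7318 - 12757\right) + r{\left(f{\left(I,11 \right)},-16 \right)} = \left(-7318 - 12757\right) - 96 = -20075 - 96 = -20171$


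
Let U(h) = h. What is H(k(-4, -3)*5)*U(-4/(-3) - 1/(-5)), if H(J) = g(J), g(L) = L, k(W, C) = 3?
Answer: 23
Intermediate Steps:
H(J) = J
H(k(-4, -3)*5)*U(-4/(-3) - 1/(-5)) = (3*5)*(-4/(-3) - 1/(-5)) = 15*(-4*(-⅓) - 1*(-⅕)) = 15*(4/3 + ⅕) = 15*(23/15) = 23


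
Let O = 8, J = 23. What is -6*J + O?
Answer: -130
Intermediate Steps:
-6*J + O = -6*23 + 8 = -138 + 8 = -130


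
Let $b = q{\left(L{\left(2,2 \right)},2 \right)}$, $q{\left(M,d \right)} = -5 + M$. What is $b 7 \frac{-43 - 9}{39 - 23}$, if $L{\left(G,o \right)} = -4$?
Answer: $\frac{819}{4} \approx 204.75$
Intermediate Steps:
$b = -9$ ($b = -5 - 4 = -9$)
$b 7 \frac{-43 - 9}{39 - 23} = \left(-9\right) 7 \frac{-43 - 9}{39 - 23} = - 63 \left(- \frac{52}{16}\right) = - 63 \left(\left(-52\right) \frac{1}{16}\right) = \left(-63\right) \left(- \frac{13}{4}\right) = \frac{819}{4}$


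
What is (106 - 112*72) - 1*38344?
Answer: -46302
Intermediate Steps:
(106 - 112*72) - 1*38344 = (106 - 8064) - 38344 = -7958 - 38344 = -46302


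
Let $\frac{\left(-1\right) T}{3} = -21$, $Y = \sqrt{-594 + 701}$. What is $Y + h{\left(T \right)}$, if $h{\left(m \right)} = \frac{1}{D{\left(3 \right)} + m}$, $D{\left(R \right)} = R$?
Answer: $\frac{1}{66} + \sqrt{107} \approx 10.359$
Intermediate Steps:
$Y = \sqrt{107} \approx 10.344$
$T = 63$ ($T = \left(-3\right) \left(-21\right) = 63$)
$h{\left(m \right)} = \frac{1}{3 + m}$
$Y + h{\left(T \right)} = \sqrt{107} + \frac{1}{3 + 63} = \sqrt{107} + \frac{1}{66} = \frac{1}{66} + \sqrt{107}$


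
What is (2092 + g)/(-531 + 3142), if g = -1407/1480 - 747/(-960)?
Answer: 24767237/30914240 ≈ 0.80116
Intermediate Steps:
g = -2043/11840 (g = -1407*1/1480 - 747*(-1/960) = -1407/1480 + 249/320 = -2043/11840 ≈ -0.17255)
(2092 + g)/(-531 + 3142) = (2092 - 2043/11840)/(-531 + 3142) = (24767237/11840)/2611 = (24767237/11840)*(1/2611) = 24767237/30914240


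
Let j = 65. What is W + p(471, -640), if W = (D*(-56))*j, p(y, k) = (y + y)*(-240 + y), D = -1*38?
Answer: 355922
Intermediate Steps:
D = -38
p(y, k) = 2*y*(-240 + y) (p(y, k) = (2*y)*(-240 + y) = 2*y*(-240 + y))
W = 138320 (W = -38*(-56)*65 = 2128*65 = 138320)
W + p(471, -640) = 138320 + 2*471*(-240 + 471) = 138320 + 2*471*231 = 138320 + 217602 = 355922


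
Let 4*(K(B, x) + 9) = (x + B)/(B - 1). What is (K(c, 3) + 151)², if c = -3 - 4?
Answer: 1292769/64 ≈ 20200.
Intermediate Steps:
c = -7
K(B, x) = -9 + (B + x)/(4*(-1 + B)) (K(B, x) = -9 + ((x + B)/(B - 1))/4 = -9 + ((B + x)/(-1 + B))/4 = -9 + (B + x)/(4*(-1 + B)))
(K(c, 3) + 151)² = ((36 + 3 - 35*(-7))/(4*(-1 - 7)) + 151)² = ((¼)*(36 + 3 + 245)/(-8) + 151)² = ((¼)*(-⅛)*284 + 151)² = (-71/8 + 151)² = (1137/8)² = 1292769/64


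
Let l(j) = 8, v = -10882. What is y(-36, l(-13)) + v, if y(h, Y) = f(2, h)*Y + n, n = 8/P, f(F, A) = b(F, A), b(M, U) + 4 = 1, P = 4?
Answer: -10904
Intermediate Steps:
b(M, U) = -3 (b(M, U) = -4 + 1 = -3)
f(F, A) = -3
n = 2 (n = 8/4 = 8*(¼) = 2)
y(h, Y) = 2 - 3*Y (y(h, Y) = -3*Y + 2 = 2 - 3*Y)
y(-36, l(-13)) + v = (2 - 3*8) - 10882 = (2 - 24) - 10882 = -22 - 10882 = -10904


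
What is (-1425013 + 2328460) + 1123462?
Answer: 2026909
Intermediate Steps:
(-1425013 + 2328460) + 1123462 = 903447 + 1123462 = 2026909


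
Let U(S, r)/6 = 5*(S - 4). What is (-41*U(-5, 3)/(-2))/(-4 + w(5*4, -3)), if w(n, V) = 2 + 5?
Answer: -1845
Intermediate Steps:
w(n, V) = 7
U(S, r) = -120 + 30*S (U(S, r) = 6*(5*(S - 4)) = 6*(5*(-4 + S)) = 6*(-20 + 5*S) = -120 + 30*S)
(-41*U(-5, 3)/(-2))/(-4 + w(5*4, -3)) = (-41*(-120 + 30*(-5))/(-2))/(-4 + 7) = -41*(-(-120 - 150)/2)/3 = -41*(-1/2*(-270))*(1/3) = -5535*(1/3) = -41*135*(1/3) = -5535*1/3 = -1845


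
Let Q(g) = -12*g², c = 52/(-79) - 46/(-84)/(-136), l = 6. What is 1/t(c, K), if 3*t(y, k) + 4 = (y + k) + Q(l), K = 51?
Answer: -1353744/174029321 ≈ -0.0077788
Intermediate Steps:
c = -298841/451248 (c = 52*(-1/79) - 46*(-1/84)*(-1/136) = -52/79 + (23/42)*(-1/136) = -52/79 - 23/5712 = -298841/451248 ≈ -0.66225)
t(y, k) = -436/3 + k/3 + y/3 (t(y, k) = -4/3 + ((y + k) - 12*6²)/3 = -4/3 + ((k + y) - 12*36)/3 = -4/3 + ((k + y) - 432)/3 = -4/3 + (-432 + k + y)/3 = -4/3 + (-144 + k/3 + y/3) = -436/3 + k/3 + y/3)
1/t(c, K) = 1/(-436/3 + (⅓)*51 + (⅓)*(-298841/451248)) = 1/(-436/3 + 17 - 298841/1353744) = 1/(-174029321/1353744) = -1353744/174029321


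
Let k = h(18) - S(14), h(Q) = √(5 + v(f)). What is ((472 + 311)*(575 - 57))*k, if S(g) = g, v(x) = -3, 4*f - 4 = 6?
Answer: -5678316 + 405594*√2 ≈ -5.1047e+6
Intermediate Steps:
f = 5/2 (f = 1 + (¼)*6 = 1 + 3/2 = 5/2 ≈ 2.5000)
h(Q) = √2 (h(Q) = √(5 - 3) = √2)
k = -14 + √2 (k = √2 - 1*14 = √2 - 14 = -14 + √2 ≈ -12.586)
((472 + 311)*(575 - 57))*k = ((472 + 311)*(575 - 57))*(-14 + √2) = (783*518)*(-14 + √2) = 405594*(-14 + √2) = -5678316 + 405594*√2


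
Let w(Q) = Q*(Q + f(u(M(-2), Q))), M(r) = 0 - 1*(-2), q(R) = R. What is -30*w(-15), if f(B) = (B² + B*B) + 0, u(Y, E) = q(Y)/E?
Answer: -6734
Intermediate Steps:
M(r) = 2 (M(r) = 0 + 2 = 2)
u(Y, E) = Y/E
f(B) = 2*B² (f(B) = (B² + B²) + 0 = 2*B² + 0 = 2*B²)
w(Q) = Q*(Q + 8/Q²) (w(Q) = Q*(Q + 2*(2/Q)²) = Q*(Q + 2*(4/Q²)) = Q*(Q + 8/Q²))
-30*w(-15) = -30*(8 + (-15)³)/(-15) = -(-2)*(8 - 3375) = -(-2)*(-3367) = -30*3367/15 = -6734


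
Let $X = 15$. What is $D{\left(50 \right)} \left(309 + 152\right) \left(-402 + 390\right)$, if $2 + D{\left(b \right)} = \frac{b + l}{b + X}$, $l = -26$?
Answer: $\frac{586392}{65} \approx 9021.4$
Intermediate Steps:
$D{\left(b \right)} = -2 + \frac{-26 + b}{15 + b}$ ($D{\left(b \right)} = -2 + \frac{b - 26}{b + 15} = -2 + \frac{-26 + b}{15 + b}$)
$D{\left(50 \right)} \left(309 + 152\right) \left(-402 + 390\right) = \frac{-56 - 50}{15 + 50} \left(309 + 152\right) \left(-402 + 390\right) = \frac{-56 - 50}{65} \cdot 461 \left(-12\right) = \frac{1}{65} \left(-106\right) \left(-5532\right) = \left(- \frac{106}{65}\right) \left(-5532\right) = \frac{586392}{65}$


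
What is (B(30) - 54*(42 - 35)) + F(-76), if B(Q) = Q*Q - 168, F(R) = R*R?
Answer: 6130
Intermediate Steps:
F(R) = R**2
B(Q) = -168 + Q**2 (B(Q) = Q**2 - 168 = -168 + Q**2)
(B(30) - 54*(42 - 35)) + F(-76) = ((-168 + 30**2) - 54*(42 - 35)) + (-76)**2 = ((-168 + 900) - 54*7) + 5776 = (732 - 378) + 5776 = 354 + 5776 = 6130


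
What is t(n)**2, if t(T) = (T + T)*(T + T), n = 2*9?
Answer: 1679616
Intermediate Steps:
n = 18
t(T) = 4*T**2 (t(T) = (2*T)*(2*T) = 4*T**2)
t(n)**2 = (4*18**2)**2 = (4*324)**2 = 1296**2 = 1679616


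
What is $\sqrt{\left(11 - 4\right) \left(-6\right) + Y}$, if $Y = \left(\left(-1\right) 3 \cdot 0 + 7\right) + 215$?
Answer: $6 \sqrt{5} \approx 13.416$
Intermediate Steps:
$Y = 222$ ($Y = \left(\left(-3\right) 0 + 7\right) + 215 = \left(0 + 7\right) + 215 = 7 + 215 = 222$)
$\sqrt{\left(11 - 4\right) \left(-6\right) + Y} = \sqrt{\left(11 - 4\right) \left(-6\right) + 222} = \sqrt{7 \left(-6\right) + 222} = \sqrt{-42 + 222} = \sqrt{180} = 6 \sqrt{5}$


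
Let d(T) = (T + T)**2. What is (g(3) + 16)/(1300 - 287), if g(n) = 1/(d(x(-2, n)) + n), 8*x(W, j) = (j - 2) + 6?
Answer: 1568/98261 ≈ 0.015958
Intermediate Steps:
x(W, j) = 1/2 + j/8 (x(W, j) = ((j - 2) + 6)/8 = ((-2 + j) + 6)/8 = (4 + j)/8 = 1/2 + j/8)
d(T) = 4*T**2 (d(T) = (2*T)**2 = 4*T**2)
g(n) = 1/(n + 4*(1/2 + n/8)**2) (g(n) = 1/(4*(1/2 + n/8)**2 + n) = 1/(n + 4*(1/2 + n/8)**2))
(g(3) + 16)/(1300 - 287) = (16/((4 + 3)**2 + 16*3) + 16)/(1300 - 287) = (16/(7**2 + 48) + 16)/1013 = (16/(49 + 48) + 16)*(1/1013) = (16/97 + 16)*(1/1013) = (1568/97)*(1/1013) = 1568/98261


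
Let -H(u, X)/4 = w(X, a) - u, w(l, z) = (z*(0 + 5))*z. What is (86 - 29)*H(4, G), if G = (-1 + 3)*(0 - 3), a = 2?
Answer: -3648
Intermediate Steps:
w(l, z) = 5*z² (w(l, z) = (z*5)*z = (5*z)*z = 5*z²)
G = -6 (G = 2*(-3) = -6)
H(u, X) = -80 + 4*u (H(u, X) = -4*(5*2² - u) = -4*(5*4 - u) = -4*(20 - u) = -80 + 4*u)
(86 - 29)*H(4, G) = (86 - 29)*(-80 + 4*4) = 57*(-80 + 16) = 57*(-64) = -3648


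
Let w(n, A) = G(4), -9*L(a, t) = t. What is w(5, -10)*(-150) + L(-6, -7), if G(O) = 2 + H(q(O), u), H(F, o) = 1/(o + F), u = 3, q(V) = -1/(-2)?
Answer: -21551/63 ≈ -342.08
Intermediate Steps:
L(a, t) = -t/9
q(V) = ½ (q(V) = -1*(-½) = ½)
H(F, o) = 1/(F + o)
G(O) = 16/7 (G(O) = 2 + 1/(½ + 3) = 2 + 1/(7/2) = 2 + 2/7 = 16/7)
w(n, A) = 16/7
w(5, -10)*(-150) + L(-6, -7) = (16/7)*(-150) - ⅑*(-7) = -2400/7 + 7/9 = -21551/63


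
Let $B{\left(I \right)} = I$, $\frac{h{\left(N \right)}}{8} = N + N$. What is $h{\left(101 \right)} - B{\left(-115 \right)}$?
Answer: $1731$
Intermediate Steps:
$h{\left(N \right)} = 16 N$ ($h{\left(N \right)} = 8 \left(N + N\right) = 8 \cdot 2 N = 16 N$)
$h{\left(101 \right)} - B{\left(-115 \right)} = 16 \cdot 101 - -115 = 1616 + 115 = 1731$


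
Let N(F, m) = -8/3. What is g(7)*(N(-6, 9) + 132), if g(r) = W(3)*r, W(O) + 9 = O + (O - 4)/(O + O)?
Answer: -50246/9 ≈ -5582.9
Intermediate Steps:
W(O) = -9 + O + (-4 + O)/(2*O) (W(O) = -9 + (O + (O - 4)/(O + O)) = -9 + (O + (-4 + O)/((2*O))) = -9 + (O + (-4 + O)*(1/(2*O))) = -9 + (O + (-4 + O)/(2*O)) = -9 + O + (-4 + O)/(2*O))
N(F, m) = -8/3 (N(F, m) = -8*⅓ = -8/3)
g(r) = -37*r/6 (g(r) = (-17/2 + 3 - 2/3)*r = (-17/2 + 3 - 2*⅓)*r = (-17/2 + 3 - ⅔)*r = -37*r/6)
g(7)*(N(-6, 9) + 132) = (-37/6*7)*(-8/3 + 132) = -259/6*388/3 = -50246/9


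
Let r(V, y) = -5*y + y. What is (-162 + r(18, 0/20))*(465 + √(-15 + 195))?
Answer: -75330 - 972*√5 ≈ -77504.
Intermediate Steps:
r(V, y) = -4*y
(-162 + r(18, 0/20))*(465 + √(-15 + 195)) = (-162 - 0/20)*(465 + √(-15 + 195)) = (-162 - 0/20)*(465 + √180) = (-162 - 4*0)*(465 + 6*√5) = (-162 + 0)*(465 + 6*√5) = -162*(465 + 6*√5) = -75330 - 972*√5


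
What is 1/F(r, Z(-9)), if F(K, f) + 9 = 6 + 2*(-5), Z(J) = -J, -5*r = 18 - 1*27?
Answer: -1/13 ≈ -0.076923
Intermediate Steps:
r = 9/5 (r = -(18 - 1*27)/5 = -(18 - 27)/5 = -⅕*(-9) = 9/5 ≈ 1.8000)
F(K, f) = -13 (F(K, f) = -9 + (6 + 2*(-5)) = -9 + (6 - 10) = -9 - 4 = -13)
1/F(r, Z(-9)) = 1/(-13) = -1/13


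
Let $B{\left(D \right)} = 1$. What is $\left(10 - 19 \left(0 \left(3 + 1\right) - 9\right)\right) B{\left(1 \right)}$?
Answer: $181$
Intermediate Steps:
$\left(10 - 19 \left(0 \left(3 + 1\right) - 9\right)\right) B{\left(1 \right)} = \left(10 - 19 \left(0 \left(3 + 1\right) - 9\right)\right) 1 = \left(10 - 19 \left(0 \cdot 4 - 9\right)\right) 1 = \left(10 - 19 \left(0 - 9\right)\right) 1 = \left(10 - -171\right) 1 = \left(10 + 171\right) 1 = 181 \cdot 1 = 181$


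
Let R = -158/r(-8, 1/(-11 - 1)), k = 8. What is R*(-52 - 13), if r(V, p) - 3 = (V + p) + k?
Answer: 24648/7 ≈ 3521.1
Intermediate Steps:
r(V, p) = 11 + V + p (r(V, p) = 3 + ((V + p) + 8) = 3 + (8 + V + p) = 11 + V + p)
R = -1896/35 (R = -158/(11 - 8 + 1/(-11 - 1)) = -158/(11 - 8 + 1/(-12)) = -158/(11 - 8 - 1/12) = -158/35/12 = -158*12/35 = -1896/35 ≈ -54.171)
R*(-52 - 13) = -1896*(-52 - 13)/35 = -1896/35*(-65) = 24648/7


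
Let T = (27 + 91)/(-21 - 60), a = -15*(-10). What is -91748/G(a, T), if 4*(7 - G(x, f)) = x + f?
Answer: 7431588/2441 ≈ 3044.5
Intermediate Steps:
a = 150
T = -118/81 (T = 118/(-81) = 118*(-1/81) = -118/81 ≈ -1.4568)
G(x, f) = 7 - f/4 - x/4 (G(x, f) = 7 - (x + f)/4 = 7 - (f + x)/4 = 7 + (-f/4 - x/4) = 7 - f/4 - x/4)
-91748/G(a, T) = -91748/(7 - ¼*(-118/81) - ¼*150) = -91748/(7 + 59/162 - 75/2) = -91748/(-2441/81) = -91748*(-81/2441) = 7431588/2441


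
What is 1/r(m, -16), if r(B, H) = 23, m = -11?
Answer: 1/23 ≈ 0.043478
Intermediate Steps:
1/r(m, -16) = 1/23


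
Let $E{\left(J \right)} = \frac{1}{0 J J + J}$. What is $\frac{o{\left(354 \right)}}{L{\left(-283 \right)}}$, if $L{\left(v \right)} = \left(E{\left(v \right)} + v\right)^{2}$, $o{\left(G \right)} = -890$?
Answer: $- \frac{7127921}{641440810} \approx -0.011112$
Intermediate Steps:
$E{\left(J \right)} = \frac{1}{J}$ ($E{\left(J \right)} = \frac{1}{0 J + J} = \frac{1}{0 + J} = \frac{1}{J}$)
$L{\left(v \right)} = \left(v + \frac{1}{v}\right)^{2}$ ($L{\left(v \right)} = \left(\frac{1}{v} + v\right)^{2} = \left(v + \frac{1}{v}\right)^{2}$)
$\frac{o{\left(354 \right)}}{L{\left(-283 \right)}} = - \frac{890}{\frac{1}{80089} \left(1 + \left(-283\right)^{2}\right)^{2}} = - \frac{890}{\frac{1}{80089} \left(1 + 80089\right)^{2}} = - \frac{890}{\frac{1}{80089} \cdot 80090^{2}} = - \frac{890}{\frac{1}{80089} \cdot 6414408100} = - \frac{890}{\frac{6414408100}{80089}} = \left(-890\right) \frac{80089}{6414408100} = - \frac{7127921}{641440810}$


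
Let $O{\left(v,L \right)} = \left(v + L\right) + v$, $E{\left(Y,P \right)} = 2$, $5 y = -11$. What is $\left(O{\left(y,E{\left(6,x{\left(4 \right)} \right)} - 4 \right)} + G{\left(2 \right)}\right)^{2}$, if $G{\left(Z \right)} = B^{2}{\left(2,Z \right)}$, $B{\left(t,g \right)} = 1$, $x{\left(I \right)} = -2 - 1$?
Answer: $\frac{729}{25} \approx 29.16$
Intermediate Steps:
$x{\left(I \right)} = -3$
$y = - \frac{11}{5}$ ($y = \frac{1}{5} \left(-11\right) = - \frac{11}{5} \approx -2.2$)
$O{\left(v,L \right)} = L + 2 v$ ($O{\left(v,L \right)} = \left(L + v\right) + v = L + 2 v$)
$G{\left(Z \right)} = 1$ ($G{\left(Z \right)} = 1^{2} = 1$)
$\left(O{\left(y,E{\left(6,x{\left(4 \right)} \right)} - 4 \right)} + G{\left(2 \right)}\right)^{2} = \left(\left(\left(2 - 4\right) + 2 \left(- \frac{11}{5}\right)\right) + 1\right)^{2} = \left(\left(-2 - \frac{22}{5}\right) + 1\right)^{2} = \left(- \frac{32}{5} + 1\right)^{2} = \left(- \frac{27}{5}\right)^{2} = \frac{729}{25}$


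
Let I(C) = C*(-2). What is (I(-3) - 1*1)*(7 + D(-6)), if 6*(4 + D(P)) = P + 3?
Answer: 25/2 ≈ 12.500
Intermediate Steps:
I(C) = -2*C
D(P) = -7/2 + P/6 (D(P) = -4 + (P + 3)/6 = -4 + (3 + P)/6 = -4 + (1/2 + P/6) = -7/2 + P/6)
(I(-3) - 1*1)*(7 + D(-6)) = (-2*(-3) - 1*1)*(7 + (-7/2 + (1/6)*(-6))) = (6 - 1)*(7 + (-7/2 - 1)) = 5*(7 - 9/2) = 5*(5/2) = 25/2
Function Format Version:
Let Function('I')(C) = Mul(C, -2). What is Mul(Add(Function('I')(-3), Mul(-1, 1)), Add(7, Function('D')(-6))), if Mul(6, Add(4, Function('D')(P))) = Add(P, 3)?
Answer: Rational(25, 2) ≈ 12.500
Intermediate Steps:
Function('I')(C) = Mul(-2, C)
Function('D')(P) = Add(Rational(-7, 2), Mul(Rational(1, 6), P)) (Function('D')(P) = Add(-4, Mul(Rational(1, 6), Add(P, 3))) = Add(-4, Mul(Rational(1, 6), Add(3, P))) = Add(-4, Add(Rational(1, 2), Mul(Rational(1, 6), P))) = Add(Rational(-7, 2), Mul(Rational(1, 6), P)))
Mul(Add(Function('I')(-3), Mul(-1, 1)), Add(7, Function('D')(-6))) = Mul(Add(Mul(-2, -3), Mul(-1, 1)), Add(7, Add(Rational(-7, 2), Mul(Rational(1, 6), -6)))) = Mul(Add(6, -1), Add(7, Add(Rational(-7, 2), -1))) = Mul(5, Add(7, Rational(-9, 2))) = Mul(5, Rational(5, 2)) = Rational(25, 2)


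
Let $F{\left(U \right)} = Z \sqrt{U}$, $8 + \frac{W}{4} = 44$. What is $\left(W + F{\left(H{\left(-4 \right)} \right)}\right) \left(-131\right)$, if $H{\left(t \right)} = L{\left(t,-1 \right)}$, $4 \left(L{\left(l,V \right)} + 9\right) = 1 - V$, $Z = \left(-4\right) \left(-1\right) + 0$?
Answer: $-18864 - 262 i \sqrt{34} \approx -18864.0 - 1527.7 i$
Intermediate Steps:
$Z = 4$ ($Z = 4 + 0 = 4$)
$L{\left(l,V \right)} = - \frac{35}{4} - \frac{V}{4}$ ($L{\left(l,V \right)} = -9 + \frac{1 - V}{4} = -9 - \left(- \frac{1}{4} + \frac{V}{4}\right) = - \frac{35}{4} - \frac{V}{4}$)
$H{\left(t \right)} = - \frac{17}{2}$ ($H{\left(t \right)} = - \frac{35}{4} - - \frac{1}{4} = - \frac{35}{4} + \frac{1}{4} = - \frac{17}{2}$)
$W = 144$ ($W = -32 + 4 \cdot 44 = -32 + 176 = 144$)
$F{\left(U \right)} = 4 \sqrt{U}$
$\left(W + F{\left(H{\left(-4 \right)} \right)}\right) \left(-131\right) = \left(144 + 4 \sqrt{- \frac{17}{2}}\right) \left(-131\right) = \left(144 + 4 \frac{i \sqrt{34}}{2}\right) \left(-131\right) = \left(144 + 2 i \sqrt{34}\right) \left(-131\right) = -18864 - 262 i \sqrt{34}$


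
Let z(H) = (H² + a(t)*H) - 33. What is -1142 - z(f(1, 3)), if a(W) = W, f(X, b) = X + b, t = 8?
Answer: -1157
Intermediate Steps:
z(H) = -33 + H² + 8*H (z(H) = (H² + 8*H) - 33 = -33 + H² + 8*H)
-1142 - z(f(1, 3)) = -1142 - (-33 + (1 + 3)² + 8*(1 + 3)) = -1142 - (-33 + 4² + 8*4) = -1142 - (-33 + 16 + 32) = -1142 - 1*15 = -1142 - 15 = -1157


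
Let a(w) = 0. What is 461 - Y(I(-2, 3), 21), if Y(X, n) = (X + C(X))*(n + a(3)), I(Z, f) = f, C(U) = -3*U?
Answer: 587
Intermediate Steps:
Y(X, n) = -2*X*n (Y(X, n) = (X - 3*X)*(n + 0) = (-2*X)*n = -2*X*n)
461 - Y(I(-2, 3), 21) = 461 - (-2)*3*21 = 461 - 1*(-126) = 461 + 126 = 587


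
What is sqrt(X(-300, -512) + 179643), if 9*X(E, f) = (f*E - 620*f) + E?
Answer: sqrt(2087527)/3 ≈ 481.61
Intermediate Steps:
X(E, f) = -620*f/9 + E/9 + E*f/9 (X(E, f) = ((f*E - 620*f) + E)/9 = ((E*f - 620*f) + E)/9 = ((-620*f + E*f) + E)/9 = (E - 620*f + E*f)/9 = -620*f/9 + E/9 + E*f/9)
sqrt(X(-300, -512) + 179643) = sqrt((-620/9*(-512) + (1/9)*(-300) + (1/9)*(-300)*(-512)) + 179643) = sqrt((317440/9 - 100/3 + 51200/3) + 179643) = sqrt(470740/9 + 179643) = sqrt(2087527/9) = sqrt(2087527)/3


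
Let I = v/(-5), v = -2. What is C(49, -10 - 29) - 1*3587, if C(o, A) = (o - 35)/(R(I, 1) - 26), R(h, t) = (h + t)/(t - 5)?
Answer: -1890629/527 ≈ -3587.5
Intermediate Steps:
I = 2/5 (I = -2/(-5) = -2*(-1/5) = 2/5 ≈ 0.40000)
R(h, t) = (h + t)/(-5 + t)
C(o, A) = 700/527 - 20*o/527 (C(o, A) = (o - 35)/((2/5 + 1)/(-5 + 1) - 26) = (-35 + o)/((7/5)/(-4) - 26) = (-35 + o)/(-1/4*7/5 - 26) = (-35 + o)/(-7/20 - 26) = (-35 + o)/(-527/20) = (-35 + o)*(-20/527) = 700/527 - 20*o/527)
C(49, -10 - 29) - 1*3587 = (700/527 - 20/527*49) - 1*3587 = (700/527 - 980/527) - 3587 = -280/527 - 3587 = -1890629/527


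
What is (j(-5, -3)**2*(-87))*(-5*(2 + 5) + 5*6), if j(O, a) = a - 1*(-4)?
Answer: 435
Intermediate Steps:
j(O, a) = 4 + a (j(O, a) = a + 4 = 4 + a)
(j(-5, -3)**2*(-87))*(-5*(2 + 5) + 5*6) = ((4 - 3)**2*(-87))*(-5*(2 + 5) + 5*6) = (1**2*(-87))*(-5*7 + 30) = (1*(-87))*(-35 + 30) = -87*(-5) = 435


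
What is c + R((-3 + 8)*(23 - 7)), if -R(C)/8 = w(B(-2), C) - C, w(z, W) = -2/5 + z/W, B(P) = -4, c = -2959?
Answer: -11577/5 ≈ -2315.4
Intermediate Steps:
w(z, W) = -⅖ + z/W (w(z, W) = -2*⅕ + z/W = -⅖ + z/W)
R(C) = 16/5 + 8*C + 32/C (R(C) = -8*((-⅖ - 4/C) - C) = -8*(-⅖ - C - 4/C) = 16/5 + 8*C + 32/C)
c + R((-3 + 8)*(23 - 7)) = -2959 + (16/5 + 8*((-3 + 8)*(23 - 7)) + 32/(((-3 + 8)*(23 - 7)))) = -2959 + (16/5 + 8*(5*16) + 32/((5*16))) = -2959 + (16/5 + 8*80 + 32/80) = -2959 + (16/5 + 640 + 32*(1/80)) = -2959 + (16/5 + 640 + ⅖) = -2959 + 3218/5 = -11577/5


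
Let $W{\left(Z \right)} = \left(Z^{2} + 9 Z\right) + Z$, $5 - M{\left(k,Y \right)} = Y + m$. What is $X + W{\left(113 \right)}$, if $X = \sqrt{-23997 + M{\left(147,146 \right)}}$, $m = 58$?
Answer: $13899 + 2 i \sqrt{6049} \approx 13899.0 + 155.55 i$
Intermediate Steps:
$M{\left(k,Y \right)} = -53 - Y$ ($M{\left(k,Y \right)} = 5 - \left(Y + 58\right) = 5 - \left(58 + Y\right) = -53 - Y$)
$X = 2 i \sqrt{6049}$ ($X = \sqrt{-23997 - 199} = \sqrt{-24196} = 2 i \sqrt{6049} \approx 155.55 i$)
$W{\left(Z \right)} = Z^{2} + 10 Z$
$X + W{\left(113 \right)} = 2 i \sqrt{6049} + 113 \left(10 + 113\right) = 2 i \sqrt{6049} + 113 \cdot 123 = 2 i \sqrt{6049} + 13899 = 13899 + 2 i \sqrt{6049}$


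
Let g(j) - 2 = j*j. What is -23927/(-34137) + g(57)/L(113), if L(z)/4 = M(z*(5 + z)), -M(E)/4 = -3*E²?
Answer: 68065865287721/97110510322752 ≈ 0.70091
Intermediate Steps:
g(j) = 2 + j² (g(j) = 2 + j*j = 2 + j²)
M(E) = 12*E² (M(E) = -(-12)*E² = 12*E²)
L(z) = 48*z²*(5 + z)² (L(z) = 4*(12*(z*(5 + z))²) = 4*(12*(z²*(5 + z)²)) = 4*(12*z²*(5 + z)²) = 48*z²*(5 + z)²)
-23927/(-34137) + g(57)/L(113) = -23927/(-34137) + (2 + 57²)/((48*113²*(5 + 113)²)) = -23927*(-1/34137) + (2 + 3249)/((48*12769*118²)) = 23927/34137 + 3251/((48*12769*13924)) = 23927/34137 + 3251/8534186688 = 68065865287721/97110510322752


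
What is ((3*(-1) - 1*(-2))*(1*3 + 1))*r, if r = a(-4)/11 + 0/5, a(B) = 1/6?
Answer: -2/33 ≈ -0.060606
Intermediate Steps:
a(B) = ⅙
r = 1/66 (r = (⅙)/11 + 0/5 = (⅙)*(1/11) + 0*(⅕) = 1/66 + 0 = 1/66 ≈ 0.015152)
((3*(-1) - 1*(-2))*(1*3 + 1))*r = ((3*(-1) - 1*(-2))*(1*3 + 1))*(1/66) = ((-3 + 2)*(3 + 1))*(1/66) = -1*4*(1/66) = -4*1/66 = -2/33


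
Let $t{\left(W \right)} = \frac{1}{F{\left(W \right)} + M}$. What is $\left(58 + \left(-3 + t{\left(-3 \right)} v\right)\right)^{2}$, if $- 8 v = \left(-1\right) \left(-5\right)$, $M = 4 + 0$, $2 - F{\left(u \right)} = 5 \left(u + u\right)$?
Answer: $\frac{250747225}{82944} \approx 3023.1$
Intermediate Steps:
$F{\left(u \right)} = 2 - 10 u$ ($F{\left(u \right)} = 2 - 5 \left(u + u\right) = 2 - 5 \cdot 2 u = 2 - 10 u$)
$M = 4$
$t{\left(W \right)} = \frac{1}{6 - 10 W}$ ($t{\left(W \right)} = \frac{1}{\left(2 - 10 W\right) + 4} = \frac{1}{6 - 10 W}$)
$v = - \frac{5}{8}$ ($v = - \frac{\left(-1\right) \left(-5\right)}{8} = \left(- \frac{1}{8}\right) 5 = - \frac{5}{8} \approx -0.625$)
$\left(58 + \left(-3 + t{\left(-3 \right)} v\right)\right)^{2} = \left(58 - \left(3 - - \frac{1}{-6 + 10 \left(-3\right)} \left(- \frac{5}{8}\right)\right)\right)^{2} = \left(58 - \left(3 - - \frac{1}{-6 - 30} \left(- \frac{5}{8}\right)\right)\right)^{2} = \left(58 - \left(3 - - \frac{1}{-36} \left(- \frac{5}{8}\right)\right)\right)^{2} = \left(58 - \left(3 - \left(-1\right) \left(- \frac{1}{36}\right) \left(- \frac{5}{8}\right)\right)\right)^{2} = \left(58 + \left(-3 + \frac{1}{36} \left(- \frac{5}{8}\right)\right)\right)^{2} = \left(58 - \frac{869}{288}\right)^{2} = \left(\frac{15835}{288}\right)^{2} = \frac{250747225}{82944}$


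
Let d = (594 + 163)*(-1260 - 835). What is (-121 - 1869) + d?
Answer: -1587905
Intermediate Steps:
d = -1585915 (d = 757*(-2095) = -1585915)
(-121 - 1869) + d = (-121 - 1869) - 1585915 = -1990 - 1585915 = -1587905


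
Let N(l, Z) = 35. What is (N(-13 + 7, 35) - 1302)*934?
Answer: -1183378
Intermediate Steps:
(N(-13 + 7, 35) - 1302)*934 = (35 - 1302)*934 = -1267*934 = -1183378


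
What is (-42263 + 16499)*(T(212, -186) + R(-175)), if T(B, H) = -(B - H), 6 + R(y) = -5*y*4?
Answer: -79765344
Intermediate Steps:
R(y) = -6 - 20*y (R(y) = -6 - 5*y*4 = -6 - 20*y)
T(B, H) = H - B
(-42263 + 16499)*(T(212, -186) + R(-175)) = (-42263 + 16499)*((-186 - 1*212) + (-6 - 20*(-175))) = -25764*((-186 - 212) + (-6 + 3500)) = -25764*(-398 + 3494) = -25764*3096 = -79765344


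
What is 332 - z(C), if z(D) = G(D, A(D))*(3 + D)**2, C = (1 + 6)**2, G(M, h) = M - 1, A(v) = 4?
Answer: -129460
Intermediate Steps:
G(M, h) = -1 + M
C = 49 (C = 7**2 = 49)
z(D) = (3 + D)**2*(-1 + D) (z(D) = (-1 + D)*(3 + D)**2 = (3 + D)**2*(-1 + D))
332 - z(C) = 332 - (3 + 49)**2*(-1 + 49) = 332 - 52**2*48 = 332 - 2704*48 = 332 - 1*129792 = 332 - 129792 = -129460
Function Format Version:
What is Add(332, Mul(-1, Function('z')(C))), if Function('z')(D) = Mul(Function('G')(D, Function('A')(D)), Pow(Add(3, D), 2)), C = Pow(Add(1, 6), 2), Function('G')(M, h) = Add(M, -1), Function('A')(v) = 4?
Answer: -129460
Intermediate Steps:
Function('G')(M, h) = Add(-1, M)
C = 49 (C = Pow(7, 2) = 49)
Function('z')(D) = Mul(Pow(Add(3, D), 2), Add(-1, D)) (Function('z')(D) = Mul(Add(-1, D), Pow(Add(3, D), 2)) = Mul(Pow(Add(3, D), 2), Add(-1, D)))
Add(332, Mul(-1, Function('z')(C))) = Add(332, Mul(-1, Mul(Pow(Add(3, 49), 2), Add(-1, 49)))) = Add(332, Mul(-1, Mul(Pow(52, 2), 48))) = Add(332, Mul(-1, Mul(2704, 48))) = Add(332, Mul(-1, 129792)) = Add(332, -129792) = -129460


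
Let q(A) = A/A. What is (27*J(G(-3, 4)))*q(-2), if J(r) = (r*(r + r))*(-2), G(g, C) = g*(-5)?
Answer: -24300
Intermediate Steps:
G(g, C) = -5*g
J(r) = -4*r**2 (J(r) = (r*(2*r))*(-2) = (2*r**2)*(-2) = -4*r**2)
q(A) = 1
(27*J(G(-3, 4)))*q(-2) = (27*(-4*(-5*(-3))**2))*1 = (27*(-4*15**2))*1 = (27*(-4*225))*1 = (27*(-900))*1 = -24300*1 = -24300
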